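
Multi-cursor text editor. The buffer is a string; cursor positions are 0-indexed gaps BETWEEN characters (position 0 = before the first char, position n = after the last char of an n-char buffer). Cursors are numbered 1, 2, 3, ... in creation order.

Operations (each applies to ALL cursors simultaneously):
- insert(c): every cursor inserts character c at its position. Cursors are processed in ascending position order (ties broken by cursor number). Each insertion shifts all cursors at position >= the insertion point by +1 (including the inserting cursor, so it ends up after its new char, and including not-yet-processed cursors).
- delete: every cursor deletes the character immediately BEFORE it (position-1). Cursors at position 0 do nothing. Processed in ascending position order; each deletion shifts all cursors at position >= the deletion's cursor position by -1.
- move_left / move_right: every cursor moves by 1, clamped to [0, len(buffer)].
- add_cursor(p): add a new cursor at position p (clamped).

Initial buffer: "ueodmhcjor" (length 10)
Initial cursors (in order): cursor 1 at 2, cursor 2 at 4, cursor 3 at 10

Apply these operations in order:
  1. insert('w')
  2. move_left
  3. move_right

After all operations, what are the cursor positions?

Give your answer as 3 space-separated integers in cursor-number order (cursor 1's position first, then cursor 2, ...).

After op 1 (insert('w')): buffer="uewodwmhcjorw" (len 13), cursors c1@3 c2@6 c3@13, authorship ..1..2......3
After op 2 (move_left): buffer="uewodwmhcjorw" (len 13), cursors c1@2 c2@5 c3@12, authorship ..1..2......3
After op 3 (move_right): buffer="uewodwmhcjorw" (len 13), cursors c1@3 c2@6 c3@13, authorship ..1..2......3

Answer: 3 6 13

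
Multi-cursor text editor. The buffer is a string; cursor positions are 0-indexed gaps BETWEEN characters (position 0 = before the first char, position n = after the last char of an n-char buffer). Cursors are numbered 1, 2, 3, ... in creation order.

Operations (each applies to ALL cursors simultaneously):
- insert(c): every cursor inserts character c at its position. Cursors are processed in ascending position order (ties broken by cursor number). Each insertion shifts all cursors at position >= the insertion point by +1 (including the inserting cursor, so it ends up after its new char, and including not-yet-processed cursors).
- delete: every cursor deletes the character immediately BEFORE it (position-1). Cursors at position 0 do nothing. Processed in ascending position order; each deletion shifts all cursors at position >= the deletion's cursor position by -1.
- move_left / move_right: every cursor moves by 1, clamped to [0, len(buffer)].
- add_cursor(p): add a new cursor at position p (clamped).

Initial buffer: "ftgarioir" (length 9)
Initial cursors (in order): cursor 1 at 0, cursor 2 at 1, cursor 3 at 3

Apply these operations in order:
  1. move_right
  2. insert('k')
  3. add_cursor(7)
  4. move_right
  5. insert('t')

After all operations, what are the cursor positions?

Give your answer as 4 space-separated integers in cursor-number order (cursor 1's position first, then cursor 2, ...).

Answer: 4 7 12 12

Derivation:
After op 1 (move_right): buffer="ftgarioir" (len 9), cursors c1@1 c2@2 c3@4, authorship .........
After op 2 (insert('k')): buffer="fktkgakrioir" (len 12), cursors c1@2 c2@4 c3@7, authorship .1.2..3.....
After op 3 (add_cursor(7)): buffer="fktkgakrioir" (len 12), cursors c1@2 c2@4 c3@7 c4@7, authorship .1.2..3.....
After op 4 (move_right): buffer="fktkgakrioir" (len 12), cursors c1@3 c2@5 c3@8 c4@8, authorship .1.2..3.....
After op 5 (insert('t')): buffer="fkttkgtakrttioir" (len 16), cursors c1@4 c2@7 c3@12 c4@12, authorship .1.12.2.3.34....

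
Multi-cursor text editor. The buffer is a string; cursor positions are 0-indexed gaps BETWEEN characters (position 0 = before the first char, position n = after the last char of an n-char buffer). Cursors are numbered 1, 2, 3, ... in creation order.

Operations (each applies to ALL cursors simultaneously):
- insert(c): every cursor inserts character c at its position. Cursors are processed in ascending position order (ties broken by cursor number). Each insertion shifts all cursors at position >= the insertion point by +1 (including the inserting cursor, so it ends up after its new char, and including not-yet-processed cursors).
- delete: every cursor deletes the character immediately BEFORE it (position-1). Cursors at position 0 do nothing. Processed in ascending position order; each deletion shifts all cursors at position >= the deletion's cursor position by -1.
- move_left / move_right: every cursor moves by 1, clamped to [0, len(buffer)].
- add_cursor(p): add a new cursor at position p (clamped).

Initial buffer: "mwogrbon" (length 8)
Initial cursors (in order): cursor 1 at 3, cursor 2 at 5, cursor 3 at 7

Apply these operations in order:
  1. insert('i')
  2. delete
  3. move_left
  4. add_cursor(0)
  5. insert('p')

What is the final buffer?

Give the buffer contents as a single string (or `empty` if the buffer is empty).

After op 1 (insert('i')): buffer="mwoigriboin" (len 11), cursors c1@4 c2@7 c3@10, authorship ...1..2..3.
After op 2 (delete): buffer="mwogrbon" (len 8), cursors c1@3 c2@5 c3@7, authorship ........
After op 3 (move_left): buffer="mwogrbon" (len 8), cursors c1@2 c2@4 c3@6, authorship ........
After op 4 (add_cursor(0)): buffer="mwogrbon" (len 8), cursors c4@0 c1@2 c2@4 c3@6, authorship ........
After op 5 (insert('p')): buffer="pmwpogprbpon" (len 12), cursors c4@1 c1@4 c2@7 c3@10, authorship 4..1..2..3..

Answer: pmwpogprbpon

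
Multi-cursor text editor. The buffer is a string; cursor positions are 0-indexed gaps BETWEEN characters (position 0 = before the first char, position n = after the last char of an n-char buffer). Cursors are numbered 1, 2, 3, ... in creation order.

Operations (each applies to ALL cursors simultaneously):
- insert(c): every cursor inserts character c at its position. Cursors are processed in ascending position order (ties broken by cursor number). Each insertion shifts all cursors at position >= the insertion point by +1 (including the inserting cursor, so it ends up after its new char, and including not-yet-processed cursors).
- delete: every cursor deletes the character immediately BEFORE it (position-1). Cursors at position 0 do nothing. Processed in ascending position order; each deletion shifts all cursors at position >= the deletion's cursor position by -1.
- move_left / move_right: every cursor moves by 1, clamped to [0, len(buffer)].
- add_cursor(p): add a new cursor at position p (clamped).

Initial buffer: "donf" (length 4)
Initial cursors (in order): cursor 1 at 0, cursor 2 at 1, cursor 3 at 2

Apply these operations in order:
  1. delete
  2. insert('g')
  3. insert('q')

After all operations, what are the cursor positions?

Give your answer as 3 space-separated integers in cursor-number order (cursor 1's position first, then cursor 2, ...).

Answer: 6 6 6

Derivation:
After op 1 (delete): buffer="nf" (len 2), cursors c1@0 c2@0 c3@0, authorship ..
After op 2 (insert('g')): buffer="gggnf" (len 5), cursors c1@3 c2@3 c3@3, authorship 123..
After op 3 (insert('q')): buffer="gggqqqnf" (len 8), cursors c1@6 c2@6 c3@6, authorship 123123..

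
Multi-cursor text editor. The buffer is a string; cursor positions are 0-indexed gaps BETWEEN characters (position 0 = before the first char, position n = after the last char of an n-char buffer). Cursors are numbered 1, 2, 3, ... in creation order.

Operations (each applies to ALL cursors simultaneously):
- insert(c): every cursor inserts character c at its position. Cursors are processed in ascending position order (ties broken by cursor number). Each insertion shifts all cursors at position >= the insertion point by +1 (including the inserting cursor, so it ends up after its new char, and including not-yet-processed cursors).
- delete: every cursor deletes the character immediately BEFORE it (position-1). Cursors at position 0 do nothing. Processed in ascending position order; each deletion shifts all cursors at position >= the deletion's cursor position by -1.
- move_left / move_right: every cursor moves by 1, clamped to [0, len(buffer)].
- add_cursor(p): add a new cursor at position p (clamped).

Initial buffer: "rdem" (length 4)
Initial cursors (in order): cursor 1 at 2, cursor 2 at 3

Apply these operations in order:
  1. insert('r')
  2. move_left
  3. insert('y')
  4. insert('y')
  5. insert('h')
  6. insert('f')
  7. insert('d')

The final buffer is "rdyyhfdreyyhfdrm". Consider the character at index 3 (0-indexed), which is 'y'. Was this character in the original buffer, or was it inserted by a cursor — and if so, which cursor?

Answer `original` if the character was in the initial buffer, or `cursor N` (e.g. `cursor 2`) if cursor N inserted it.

After op 1 (insert('r')): buffer="rdrerm" (len 6), cursors c1@3 c2@5, authorship ..1.2.
After op 2 (move_left): buffer="rdrerm" (len 6), cursors c1@2 c2@4, authorship ..1.2.
After op 3 (insert('y')): buffer="rdyreyrm" (len 8), cursors c1@3 c2@6, authorship ..11.22.
After op 4 (insert('y')): buffer="rdyyreyyrm" (len 10), cursors c1@4 c2@8, authorship ..111.222.
After op 5 (insert('h')): buffer="rdyyhreyyhrm" (len 12), cursors c1@5 c2@10, authorship ..1111.2222.
After op 6 (insert('f')): buffer="rdyyhfreyyhfrm" (len 14), cursors c1@6 c2@12, authorship ..11111.22222.
After op 7 (insert('d')): buffer="rdyyhfdreyyhfdrm" (len 16), cursors c1@7 c2@14, authorship ..111111.222222.
Authorship (.=original, N=cursor N): . . 1 1 1 1 1 1 . 2 2 2 2 2 2 .
Index 3: author = 1

Answer: cursor 1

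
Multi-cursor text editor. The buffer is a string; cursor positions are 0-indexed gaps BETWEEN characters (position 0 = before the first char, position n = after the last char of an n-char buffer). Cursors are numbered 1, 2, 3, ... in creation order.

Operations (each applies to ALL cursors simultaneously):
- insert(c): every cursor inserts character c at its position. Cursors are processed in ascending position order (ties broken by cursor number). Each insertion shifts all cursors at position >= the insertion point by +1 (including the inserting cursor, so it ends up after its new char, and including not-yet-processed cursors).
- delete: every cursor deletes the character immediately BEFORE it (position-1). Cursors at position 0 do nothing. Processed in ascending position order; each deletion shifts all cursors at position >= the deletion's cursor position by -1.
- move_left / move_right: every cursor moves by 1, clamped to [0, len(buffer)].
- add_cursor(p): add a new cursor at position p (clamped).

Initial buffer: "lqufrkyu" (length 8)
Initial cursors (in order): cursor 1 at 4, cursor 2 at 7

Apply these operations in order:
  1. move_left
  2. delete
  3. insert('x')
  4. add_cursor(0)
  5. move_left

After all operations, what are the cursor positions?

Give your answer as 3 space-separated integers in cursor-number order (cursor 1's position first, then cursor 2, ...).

Answer: 2 5 0

Derivation:
After op 1 (move_left): buffer="lqufrkyu" (len 8), cursors c1@3 c2@6, authorship ........
After op 2 (delete): buffer="lqfryu" (len 6), cursors c1@2 c2@4, authorship ......
After op 3 (insert('x')): buffer="lqxfrxyu" (len 8), cursors c1@3 c2@6, authorship ..1..2..
After op 4 (add_cursor(0)): buffer="lqxfrxyu" (len 8), cursors c3@0 c1@3 c2@6, authorship ..1..2..
After op 5 (move_left): buffer="lqxfrxyu" (len 8), cursors c3@0 c1@2 c2@5, authorship ..1..2..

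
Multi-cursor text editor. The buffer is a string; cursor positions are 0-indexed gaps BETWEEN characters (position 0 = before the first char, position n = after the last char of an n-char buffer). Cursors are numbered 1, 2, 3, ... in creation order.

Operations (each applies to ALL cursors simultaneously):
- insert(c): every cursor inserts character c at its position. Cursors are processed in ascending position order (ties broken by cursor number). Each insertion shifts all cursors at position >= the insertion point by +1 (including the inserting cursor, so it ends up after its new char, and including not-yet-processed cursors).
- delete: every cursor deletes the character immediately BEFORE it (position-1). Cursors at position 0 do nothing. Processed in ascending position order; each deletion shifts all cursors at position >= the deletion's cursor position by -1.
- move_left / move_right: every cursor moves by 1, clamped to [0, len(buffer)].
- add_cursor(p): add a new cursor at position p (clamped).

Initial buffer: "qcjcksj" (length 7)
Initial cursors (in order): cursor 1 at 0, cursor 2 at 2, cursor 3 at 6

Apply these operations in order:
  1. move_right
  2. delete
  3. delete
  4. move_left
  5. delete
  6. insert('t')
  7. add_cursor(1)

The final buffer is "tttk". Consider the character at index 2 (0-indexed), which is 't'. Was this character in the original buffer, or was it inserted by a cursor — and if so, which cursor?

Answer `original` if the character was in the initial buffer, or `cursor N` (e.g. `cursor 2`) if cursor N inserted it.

Answer: cursor 3

Derivation:
After op 1 (move_right): buffer="qcjcksj" (len 7), cursors c1@1 c2@3 c3@7, authorship .......
After op 2 (delete): buffer="ccks" (len 4), cursors c1@0 c2@1 c3@4, authorship ....
After op 3 (delete): buffer="ck" (len 2), cursors c1@0 c2@0 c3@2, authorship ..
After op 4 (move_left): buffer="ck" (len 2), cursors c1@0 c2@0 c3@1, authorship ..
After op 5 (delete): buffer="k" (len 1), cursors c1@0 c2@0 c3@0, authorship .
After op 6 (insert('t')): buffer="tttk" (len 4), cursors c1@3 c2@3 c3@3, authorship 123.
After op 7 (add_cursor(1)): buffer="tttk" (len 4), cursors c4@1 c1@3 c2@3 c3@3, authorship 123.
Authorship (.=original, N=cursor N): 1 2 3 .
Index 2: author = 3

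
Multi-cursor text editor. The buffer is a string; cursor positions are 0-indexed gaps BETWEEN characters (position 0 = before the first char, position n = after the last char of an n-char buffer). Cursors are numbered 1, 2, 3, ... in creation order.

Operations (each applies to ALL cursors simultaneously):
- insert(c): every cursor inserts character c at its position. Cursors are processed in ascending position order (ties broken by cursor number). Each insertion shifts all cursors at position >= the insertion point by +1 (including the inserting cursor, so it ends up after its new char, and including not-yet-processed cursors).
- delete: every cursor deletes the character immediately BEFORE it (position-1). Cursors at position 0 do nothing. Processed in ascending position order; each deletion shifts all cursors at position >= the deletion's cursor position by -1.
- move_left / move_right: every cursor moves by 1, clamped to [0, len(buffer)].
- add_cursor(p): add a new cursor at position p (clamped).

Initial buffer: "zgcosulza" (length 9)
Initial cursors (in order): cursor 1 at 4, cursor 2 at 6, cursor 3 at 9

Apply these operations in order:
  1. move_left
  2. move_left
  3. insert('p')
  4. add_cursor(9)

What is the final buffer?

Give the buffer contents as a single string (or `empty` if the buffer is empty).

Answer: zgpcopsulpza

Derivation:
After op 1 (move_left): buffer="zgcosulza" (len 9), cursors c1@3 c2@5 c3@8, authorship .........
After op 2 (move_left): buffer="zgcosulza" (len 9), cursors c1@2 c2@4 c3@7, authorship .........
After op 3 (insert('p')): buffer="zgpcopsulpza" (len 12), cursors c1@3 c2@6 c3@10, authorship ..1..2...3..
After op 4 (add_cursor(9)): buffer="zgpcopsulpza" (len 12), cursors c1@3 c2@6 c4@9 c3@10, authorship ..1..2...3..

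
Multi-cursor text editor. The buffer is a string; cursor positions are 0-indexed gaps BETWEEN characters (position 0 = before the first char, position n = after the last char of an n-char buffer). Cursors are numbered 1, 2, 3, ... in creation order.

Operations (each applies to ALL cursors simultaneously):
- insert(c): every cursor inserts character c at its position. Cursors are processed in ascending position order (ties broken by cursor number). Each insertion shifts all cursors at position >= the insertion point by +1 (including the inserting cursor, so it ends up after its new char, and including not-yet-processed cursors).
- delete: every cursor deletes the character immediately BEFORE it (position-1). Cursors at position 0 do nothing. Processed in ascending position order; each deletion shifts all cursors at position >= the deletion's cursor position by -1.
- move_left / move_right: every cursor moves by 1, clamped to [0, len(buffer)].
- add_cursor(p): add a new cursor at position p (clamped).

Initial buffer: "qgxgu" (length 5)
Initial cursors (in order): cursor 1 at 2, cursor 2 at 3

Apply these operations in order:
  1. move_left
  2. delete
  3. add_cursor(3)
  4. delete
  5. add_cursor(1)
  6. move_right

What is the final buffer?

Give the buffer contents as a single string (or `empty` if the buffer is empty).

After op 1 (move_left): buffer="qgxgu" (len 5), cursors c1@1 c2@2, authorship .....
After op 2 (delete): buffer="xgu" (len 3), cursors c1@0 c2@0, authorship ...
After op 3 (add_cursor(3)): buffer="xgu" (len 3), cursors c1@0 c2@0 c3@3, authorship ...
After op 4 (delete): buffer="xg" (len 2), cursors c1@0 c2@0 c3@2, authorship ..
After op 5 (add_cursor(1)): buffer="xg" (len 2), cursors c1@0 c2@0 c4@1 c3@2, authorship ..
After op 6 (move_right): buffer="xg" (len 2), cursors c1@1 c2@1 c3@2 c4@2, authorship ..

Answer: xg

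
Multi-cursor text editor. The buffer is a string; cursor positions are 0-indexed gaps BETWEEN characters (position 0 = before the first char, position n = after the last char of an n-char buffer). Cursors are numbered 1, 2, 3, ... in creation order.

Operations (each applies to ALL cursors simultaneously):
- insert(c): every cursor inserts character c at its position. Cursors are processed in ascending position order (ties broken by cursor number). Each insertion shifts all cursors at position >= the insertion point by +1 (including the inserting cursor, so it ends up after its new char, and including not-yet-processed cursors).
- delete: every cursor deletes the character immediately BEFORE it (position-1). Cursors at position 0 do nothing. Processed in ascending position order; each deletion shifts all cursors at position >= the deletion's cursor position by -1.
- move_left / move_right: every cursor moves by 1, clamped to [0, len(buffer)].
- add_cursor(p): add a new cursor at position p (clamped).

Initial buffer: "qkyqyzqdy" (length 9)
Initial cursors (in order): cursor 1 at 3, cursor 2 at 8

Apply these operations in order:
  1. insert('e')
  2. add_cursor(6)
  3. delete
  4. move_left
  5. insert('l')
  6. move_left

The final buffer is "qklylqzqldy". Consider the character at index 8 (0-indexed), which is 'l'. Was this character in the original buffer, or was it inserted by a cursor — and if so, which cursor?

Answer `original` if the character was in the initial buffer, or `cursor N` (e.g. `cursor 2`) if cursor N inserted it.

After op 1 (insert('e')): buffer="qkyeqyzqdey" (len 11), cursors c1@4 c2@10, authorship ...1.....2.
After op 2 (add_cursor(6)): buffer="qkyeqyzqdey" (len 11), cursors c1@4 c3@6 c2@10, authorship ...1.....2.
After op 3 (delete): buffer="qkyqzqdy" (len 8), cursors c1@3 c3@4 c2@7, authorship ........
After op 4 (move_left): buffer="qkyqzqdy" (len 8), cursors c1@2 c3@3 c2@6, authorship ........
After op 5 (insert('l')): buffer="qklylqzqldy" (len 11), cursors c1@3 c3@5 c2@9, authorship ..1.3...2..
After op 6 (move_left): buffer="qklylqzqldy" (len 11), cursors c1@2 c3@4 c2@8, authorship ..1.3...2..
Authorship (.=original, N=cursor N): . . 1 . 3 . . . 2 . .
Index 8: author = 2

Answer: cursor 2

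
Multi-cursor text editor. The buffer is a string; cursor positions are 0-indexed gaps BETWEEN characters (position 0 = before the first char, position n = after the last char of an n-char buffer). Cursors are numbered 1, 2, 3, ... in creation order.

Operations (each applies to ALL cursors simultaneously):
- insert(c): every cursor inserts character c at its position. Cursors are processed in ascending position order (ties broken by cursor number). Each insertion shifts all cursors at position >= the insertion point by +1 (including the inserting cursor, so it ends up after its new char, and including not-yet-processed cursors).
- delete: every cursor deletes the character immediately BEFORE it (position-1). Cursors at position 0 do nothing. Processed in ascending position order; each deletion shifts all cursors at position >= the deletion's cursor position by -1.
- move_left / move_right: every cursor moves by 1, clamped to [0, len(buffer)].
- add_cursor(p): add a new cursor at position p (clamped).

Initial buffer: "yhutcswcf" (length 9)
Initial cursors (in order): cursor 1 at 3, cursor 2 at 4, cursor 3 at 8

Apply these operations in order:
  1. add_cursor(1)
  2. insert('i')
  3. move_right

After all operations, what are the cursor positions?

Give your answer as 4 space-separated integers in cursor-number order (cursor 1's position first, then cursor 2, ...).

After op 1 (add_cursor(1)): buffer="yhutcswcf" (len 9), cursors c4@1 c1@3 c2@4 c3@8, authorship .........
After op 2 (insert('i')): buffer="yihuiticswcif" (len 13), cursors c4@2 c1@5 c2@7 c3@12, authorship .4..1.2....3.
After op 3 (move_right): buffer="yihuiticswcif" (len 13), cursors c4@3 c1@6 c2@8 c3@13, authorship .4..1.2....3.

Answer: 6 8 13 3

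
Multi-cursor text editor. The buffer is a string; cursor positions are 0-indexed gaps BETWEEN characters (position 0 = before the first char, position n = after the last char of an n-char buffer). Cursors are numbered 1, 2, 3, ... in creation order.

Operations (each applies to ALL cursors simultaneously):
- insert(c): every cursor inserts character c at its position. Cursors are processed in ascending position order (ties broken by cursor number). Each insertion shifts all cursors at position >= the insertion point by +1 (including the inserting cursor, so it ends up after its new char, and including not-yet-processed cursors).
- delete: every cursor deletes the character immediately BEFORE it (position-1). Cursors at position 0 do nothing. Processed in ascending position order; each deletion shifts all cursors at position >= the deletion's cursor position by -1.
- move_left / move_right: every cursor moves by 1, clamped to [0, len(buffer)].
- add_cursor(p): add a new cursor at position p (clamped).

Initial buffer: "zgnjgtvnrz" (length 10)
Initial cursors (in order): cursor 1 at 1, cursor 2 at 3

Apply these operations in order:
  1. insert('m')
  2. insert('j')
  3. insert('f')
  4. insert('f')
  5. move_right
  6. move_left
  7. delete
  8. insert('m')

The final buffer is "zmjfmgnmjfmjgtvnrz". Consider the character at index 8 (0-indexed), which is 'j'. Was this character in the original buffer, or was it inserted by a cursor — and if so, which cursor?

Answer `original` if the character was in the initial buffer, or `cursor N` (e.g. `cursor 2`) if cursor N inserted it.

After op 1 (insert('m')): buffer="zmgnmjgtvnrz" (len 12), cursors c1@2 c2@5, authorship .1..2.......
After op 2 (insert('j')): buffer="zmjgnmjjgtvnrz" (len 14), cursors c1@3 c2@7, authorship .11..22.......
After op 3 (insert('f')): buffer="zmjfgnmjfjgtvnrz" (len 16), cursors c1@4 c2@9, authorship .111..222.......
After op 4 (insert('f')): buffer="zmjffgnmjffjgtvnrz" (len 18), cursors c1@5 c2@11, authorship .1111..2222.......
After op 5 (move_right): buffer="zmjffgnmjffjgtvnrz" (len 18), cursors c1@6 c2@12, authorship .1111..2222.......
After op 6 (move_left): buffer="zmjffgnmjffjgtvnrz" (len 18), cursors c1@5 c2@11, authorship .1111..2222.......
After op 7 (delete): buffer="zmjfgnmjfjgtvnrz" (len 16), cursors c1@4 c2@9, authorship .111..222.......
After op 8 (insert('m')): buffer="zmjfmgnmjfmjgtvnrz" (len 18), cursors c1@5 c2@11, authorship .1111..2222.......
Authorship (.=original, N=cursor N): . 1 1 1 1 . . 2 2 2 2 . . . . . . .
Index 8: author = 2

Answer: cursor 2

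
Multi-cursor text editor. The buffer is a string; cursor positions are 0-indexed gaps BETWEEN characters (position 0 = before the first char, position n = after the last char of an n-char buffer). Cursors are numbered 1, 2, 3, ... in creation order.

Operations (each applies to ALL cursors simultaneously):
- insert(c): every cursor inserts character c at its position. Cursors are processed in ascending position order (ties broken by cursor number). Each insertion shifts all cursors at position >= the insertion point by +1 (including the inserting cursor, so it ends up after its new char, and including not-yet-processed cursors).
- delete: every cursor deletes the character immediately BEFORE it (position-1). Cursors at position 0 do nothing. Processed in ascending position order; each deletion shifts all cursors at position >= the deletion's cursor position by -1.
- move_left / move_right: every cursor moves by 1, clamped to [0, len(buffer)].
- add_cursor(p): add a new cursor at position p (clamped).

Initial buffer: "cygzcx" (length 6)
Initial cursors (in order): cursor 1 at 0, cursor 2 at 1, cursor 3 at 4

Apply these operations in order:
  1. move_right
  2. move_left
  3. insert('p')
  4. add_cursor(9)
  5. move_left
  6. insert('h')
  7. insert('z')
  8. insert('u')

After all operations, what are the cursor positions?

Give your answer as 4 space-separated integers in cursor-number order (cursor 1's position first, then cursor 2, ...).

Answer: 3 8 15 20

Derivation:
After op 1 (move_right): buffer="cygzcx" (len 6), cursors c1@1 c2@2 c3@5, authorship ......
After op 2 (move_left): buffer="cygzcx" (len 6), cursors c1@0 c2@1 c3@4, authorship ......
After op 3 (insert('p')): buffer="pcpygzpcx" (len 9), cursors c1@1 c2@3 c3@7, authorship 1.2...3..
After op 4 (add_cursor(9)): buffer="pcpygzpcx" (len 9), cursors c1@1 c2@3 c3@7 c4@9, authorship 1.2...3..
After op 5 (move_left): buffer="pcpygzpcx" (len 9), cursors c1@0 c2@2 c3@6 c4@8, authorship 1.2...3..
After op 6 (insert('h')): buffer="hpchpygzhpchx" (len 13), cursors c1@1 c2@4 c3@9 c4@12, authorship 11.22...33.4.
After op 7 (insert('z')): buffer="hzpchzpygzhzpchzx" (len 17), cursors c1@2 c2@6 c3@12 c4@16, authorship 111.222...333.44.
After op 8 (insert('u')): buffer="hzupchzupygzhzupchzux" (len 21), cursors c1@3 c2@8 c3@15 c4@20, authorship 1111.2222...3333.444.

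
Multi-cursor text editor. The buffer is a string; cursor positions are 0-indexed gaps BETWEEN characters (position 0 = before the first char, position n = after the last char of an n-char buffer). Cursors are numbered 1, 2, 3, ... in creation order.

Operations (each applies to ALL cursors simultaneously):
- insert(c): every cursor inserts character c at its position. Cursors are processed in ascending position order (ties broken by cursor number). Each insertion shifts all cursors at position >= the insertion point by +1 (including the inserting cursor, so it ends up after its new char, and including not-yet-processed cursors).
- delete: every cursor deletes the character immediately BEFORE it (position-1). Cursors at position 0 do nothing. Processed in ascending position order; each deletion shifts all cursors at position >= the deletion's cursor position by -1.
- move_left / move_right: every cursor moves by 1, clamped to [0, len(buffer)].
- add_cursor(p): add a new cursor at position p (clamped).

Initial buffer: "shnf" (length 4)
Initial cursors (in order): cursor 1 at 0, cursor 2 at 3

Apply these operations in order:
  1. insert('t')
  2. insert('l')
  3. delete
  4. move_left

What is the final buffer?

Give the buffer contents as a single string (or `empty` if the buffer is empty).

Answer: tshntf

Derivation:
After op 1 (insert('t')): buffer="tshntf" (len 6), cursors c1@1 c2@5, authorship 1...2.
After op 2 (insert('l')): buffer="tlshntlf" (len 8), cursors c1@2 c2@7, authorship 11...22.
After op 3 (delete): buffer="tshntf" (len 6), cursors c1@1 c2@5, authorship 1...2.
After op 4 (move_left): buffer="tshntf" (len 6), cursors c1@0 c2@4, authorship 1...2.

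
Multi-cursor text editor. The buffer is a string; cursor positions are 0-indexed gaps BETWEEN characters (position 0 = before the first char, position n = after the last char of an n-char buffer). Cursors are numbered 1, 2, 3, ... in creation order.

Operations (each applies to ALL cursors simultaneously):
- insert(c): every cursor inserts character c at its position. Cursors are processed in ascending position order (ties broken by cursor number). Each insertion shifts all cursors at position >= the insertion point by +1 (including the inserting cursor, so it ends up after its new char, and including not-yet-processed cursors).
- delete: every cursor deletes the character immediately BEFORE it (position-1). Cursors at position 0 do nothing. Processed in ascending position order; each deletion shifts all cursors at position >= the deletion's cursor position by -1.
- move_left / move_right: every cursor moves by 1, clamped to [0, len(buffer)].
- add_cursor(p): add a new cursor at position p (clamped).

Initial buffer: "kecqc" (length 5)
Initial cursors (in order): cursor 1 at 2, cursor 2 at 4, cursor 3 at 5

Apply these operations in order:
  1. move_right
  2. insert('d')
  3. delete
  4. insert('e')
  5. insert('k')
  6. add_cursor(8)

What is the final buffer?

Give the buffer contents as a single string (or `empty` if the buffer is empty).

Answer: kecekqceekk

Derivation:
After op 1 (move_right): buffer="kecqc" (len 5), cursors c1@3 c2@5 c3@5, authorship .....
After op 2 (insert('d')): buffer="kecdqcdd" (len 8), cursors c1@4 c2@8 c3@8, authorship ...1..23
After op 3 (delete): buffer="kecqc" (len 5), cursors c1@3 c2@5 c3@5, authorship .....
After op 4 (insert('e')): buffer="keceqcee" (len 8), cursors c1@4 c2@8 c3@8, authorship ...1..23
After op 5 (insert('k')): buffer="kecekqceekk" (len 11), cursors c1@5 c2@11 c3@11, authorship ...11..2323
After op 6 (add_cursor(8)): buffer="kecekqceekk" (len 11), cursors c1@5 c4@8 c2@11 c3@11, authorship ...11..2323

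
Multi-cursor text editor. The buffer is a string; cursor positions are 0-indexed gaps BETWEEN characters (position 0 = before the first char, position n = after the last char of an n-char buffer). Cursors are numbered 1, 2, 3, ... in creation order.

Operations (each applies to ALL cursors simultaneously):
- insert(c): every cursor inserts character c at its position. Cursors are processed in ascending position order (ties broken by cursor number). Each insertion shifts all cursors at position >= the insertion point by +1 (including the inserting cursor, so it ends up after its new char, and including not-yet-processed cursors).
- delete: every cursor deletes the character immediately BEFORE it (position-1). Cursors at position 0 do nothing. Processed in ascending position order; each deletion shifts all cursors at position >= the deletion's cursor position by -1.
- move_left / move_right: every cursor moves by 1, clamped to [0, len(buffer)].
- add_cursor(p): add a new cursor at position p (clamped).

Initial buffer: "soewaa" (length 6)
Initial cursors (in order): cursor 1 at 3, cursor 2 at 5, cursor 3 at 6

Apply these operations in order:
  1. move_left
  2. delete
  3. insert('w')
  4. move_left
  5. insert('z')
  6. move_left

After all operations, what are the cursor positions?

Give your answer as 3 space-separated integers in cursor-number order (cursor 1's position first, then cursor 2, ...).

After op 1 (move_left): buffer="soewaa" (len 6), cursors c1@2 c2@4 c3@5, authorship ......
After op 2 (delete): buffer="sea" (len 3), cursors c1@1 c2@2 c3@2, authorship ...
After op 3 (insert('w')): buffer="swewwa" (len 6), cursors c1@2 c2@5 c3@5, authorship .1.23.
After op 4 (move_left): buffer="swewwa" (len 6), cursors c1@1 c2@4 c3@4, authorship .1.23.
After op 5 (insert('z')): buffer="szwewzzwa" (len 9), cursors c1@2 c2@7 c3@7, authorship .11.2233.
After op 6 (move_left): buffer="szwewzzwa" (len 9), cursors c1@1 c2@6 c3@6, authorship .11.2233.

Answer: 1 6 6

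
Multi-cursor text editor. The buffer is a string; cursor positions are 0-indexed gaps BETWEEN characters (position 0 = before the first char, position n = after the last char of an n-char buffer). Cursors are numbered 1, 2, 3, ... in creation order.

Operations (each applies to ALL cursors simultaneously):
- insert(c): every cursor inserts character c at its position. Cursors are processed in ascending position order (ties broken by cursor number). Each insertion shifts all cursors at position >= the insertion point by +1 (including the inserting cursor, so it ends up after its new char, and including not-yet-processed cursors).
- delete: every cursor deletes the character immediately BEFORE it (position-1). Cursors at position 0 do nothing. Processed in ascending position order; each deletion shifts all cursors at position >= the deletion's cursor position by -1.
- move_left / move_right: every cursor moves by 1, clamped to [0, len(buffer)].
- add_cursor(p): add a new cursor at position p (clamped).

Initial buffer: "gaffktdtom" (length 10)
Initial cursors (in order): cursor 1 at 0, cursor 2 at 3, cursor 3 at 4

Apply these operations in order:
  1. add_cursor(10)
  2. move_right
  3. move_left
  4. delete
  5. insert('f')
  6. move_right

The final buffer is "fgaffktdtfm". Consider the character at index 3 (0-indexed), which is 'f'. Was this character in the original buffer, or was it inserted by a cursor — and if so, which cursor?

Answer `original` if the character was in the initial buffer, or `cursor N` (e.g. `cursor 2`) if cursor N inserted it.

After op 1 (add_cursor(10)): buffer="gaffktdtom" (len 10), cursors c1@0 c2@3 c3@4 c4@10, authorship ..........
After op 2 (move_right): buffer="gaffktdtom" (len 10), cursors c1@1 c2@4 c3@5 c4@10, authorship ..........
After op 3 (move_left): buffer="gaffktdtom" (len 10), cursors c1@0 c2@3 c3@4 c4@9, authorship ..........
After op 4 (delete): buffer="gaktdtm" (len 7), cursors c1@0 c2@2 c3@2 c4@6, authorship .......
After op 5 (insert('f')): buffer="fgaffktdtfm" (len 11), cursors c1@1 c2@5 c3@5 c4@10, authorship 1..23....4.
After op 6 (move_right): buffer="fgaffktdtfm" (len 11), cursors c1@2 c2@6 c3@6 c4@11, authorship 1..23....4.
Authorship (.=original, N=cursor N): 1 . . 2 3 . . . . 4 .
Index 3: author = 2

Answer: cursor 2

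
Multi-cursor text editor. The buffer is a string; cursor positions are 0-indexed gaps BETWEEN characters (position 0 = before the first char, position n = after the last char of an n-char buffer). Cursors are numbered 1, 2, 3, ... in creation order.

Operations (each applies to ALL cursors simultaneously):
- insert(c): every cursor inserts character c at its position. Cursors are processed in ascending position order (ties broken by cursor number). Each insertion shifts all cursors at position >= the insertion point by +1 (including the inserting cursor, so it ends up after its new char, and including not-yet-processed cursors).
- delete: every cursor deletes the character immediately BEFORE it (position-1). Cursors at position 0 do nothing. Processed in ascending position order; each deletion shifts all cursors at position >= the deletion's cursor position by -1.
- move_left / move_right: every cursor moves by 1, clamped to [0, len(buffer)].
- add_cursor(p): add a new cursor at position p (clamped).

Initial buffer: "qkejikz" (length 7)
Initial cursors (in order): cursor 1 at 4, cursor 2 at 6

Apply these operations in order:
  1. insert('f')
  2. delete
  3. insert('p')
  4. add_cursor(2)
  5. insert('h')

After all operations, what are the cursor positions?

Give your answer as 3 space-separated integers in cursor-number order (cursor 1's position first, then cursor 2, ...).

After op 1 (insert('f')): buffer="qkejfikfz" (len 9), cursors c1@5 c2@8, authorship ....1..2.
After op 2 (delete): buffer="qkejikz" (len 7), cursors c1@4 c2@6, authorship .......
After op 3 (insert('p')): buffer="qkejpikpz" (len 9), cursors c1@5 c2@8, authorship ....1..2.
After op 4 (add_cursor(2)): buffer="qkejpikpz" (len 9), cursors c3@2 c1@5 c2@8, authorship ....1..2.
After op 5 (insert('h')): buffer="qkhejphikphz" (len 12), cursors c3@3 c1@7 c2@11, authorship ..3..11..22.

Answer: 7 11 3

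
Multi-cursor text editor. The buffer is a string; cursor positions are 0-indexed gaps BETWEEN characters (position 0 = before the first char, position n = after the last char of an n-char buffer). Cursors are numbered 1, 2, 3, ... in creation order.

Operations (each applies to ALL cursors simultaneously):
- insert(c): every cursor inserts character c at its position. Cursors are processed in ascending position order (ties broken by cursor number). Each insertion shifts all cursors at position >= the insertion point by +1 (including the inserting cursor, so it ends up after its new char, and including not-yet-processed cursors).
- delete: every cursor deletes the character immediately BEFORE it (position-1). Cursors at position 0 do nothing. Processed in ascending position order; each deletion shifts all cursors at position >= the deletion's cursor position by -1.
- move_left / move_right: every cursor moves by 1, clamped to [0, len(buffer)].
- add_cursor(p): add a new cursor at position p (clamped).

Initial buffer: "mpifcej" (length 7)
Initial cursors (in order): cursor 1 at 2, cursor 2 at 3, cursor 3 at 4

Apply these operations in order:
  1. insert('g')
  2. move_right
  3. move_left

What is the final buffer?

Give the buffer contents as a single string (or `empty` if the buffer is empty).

After op 1 (insert('g')): buffer="mpgigfgcej" (len 10), cursors c1@3 c2@5 c3@7, authorship ..1.2.3...
After op 2 (move_right): buffer="mpgigfgcej" (len 10), cursors c1@4 c2@6 c3@8, authorship ..1.2.3...
After op 3 (move_left): buffer="mpgigfgcej" (len 10), cursors c1@3 c2@5 c3@7, authorship ..1.2.3...

Answer: mpgigfgcej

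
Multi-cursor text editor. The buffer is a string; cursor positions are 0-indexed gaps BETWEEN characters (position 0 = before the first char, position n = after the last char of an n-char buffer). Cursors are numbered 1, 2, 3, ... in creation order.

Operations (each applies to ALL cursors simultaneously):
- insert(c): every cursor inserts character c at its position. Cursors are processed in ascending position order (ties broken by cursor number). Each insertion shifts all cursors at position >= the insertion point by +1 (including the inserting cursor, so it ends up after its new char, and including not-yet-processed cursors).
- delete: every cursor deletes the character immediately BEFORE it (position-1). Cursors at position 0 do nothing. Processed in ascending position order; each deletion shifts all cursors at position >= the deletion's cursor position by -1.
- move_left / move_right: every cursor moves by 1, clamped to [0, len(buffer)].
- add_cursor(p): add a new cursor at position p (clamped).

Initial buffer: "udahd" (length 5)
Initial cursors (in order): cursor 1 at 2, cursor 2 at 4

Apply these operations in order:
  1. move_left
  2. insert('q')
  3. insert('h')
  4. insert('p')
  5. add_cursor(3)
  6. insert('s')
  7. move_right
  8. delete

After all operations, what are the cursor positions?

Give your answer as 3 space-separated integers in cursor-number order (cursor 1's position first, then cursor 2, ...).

After op 1 (move_left): buffer="udahd" (len 5), cursors c1@1 c2@3, authorship .....
After op 2 (insert('q')): buffer="uqdaqhd" (len 7), cursors c1@2 c2@5, authorship .1..2..
After op 3 (insert('h')): buffer="uqhdaqhhd" (len 9), cursors c1@3 c2@7, authorship .11..22..
After op 4 (insert('p')): buffer="uqhpdaqhphd" (len 11), cursors c1@4 c2@9, authorship .111..222..
After op 5 (add_cursor(3)): buffer="uqhpdaqhphd" (len 11), cursors c3@3 c1@4 c2@9, authorship .111..222..
After op 6 (insert('s')): buffer="uqhspsdaqhpshd" (len 14), cursors c3@4 c1@6 c2@12, authorship .11311..2222..
After op 7 (move_right): buffer="uqhspsdaqhpshd" (len 14), cursors c3@5 c1@7 c2@13, authorship .11311..2222..
After op 8 (delete): buffer="uqhssaqhpsd" (len 11), cursors c3@4 c1@5 c2@10, authorship .1131.2222.

Answer: 5 10 4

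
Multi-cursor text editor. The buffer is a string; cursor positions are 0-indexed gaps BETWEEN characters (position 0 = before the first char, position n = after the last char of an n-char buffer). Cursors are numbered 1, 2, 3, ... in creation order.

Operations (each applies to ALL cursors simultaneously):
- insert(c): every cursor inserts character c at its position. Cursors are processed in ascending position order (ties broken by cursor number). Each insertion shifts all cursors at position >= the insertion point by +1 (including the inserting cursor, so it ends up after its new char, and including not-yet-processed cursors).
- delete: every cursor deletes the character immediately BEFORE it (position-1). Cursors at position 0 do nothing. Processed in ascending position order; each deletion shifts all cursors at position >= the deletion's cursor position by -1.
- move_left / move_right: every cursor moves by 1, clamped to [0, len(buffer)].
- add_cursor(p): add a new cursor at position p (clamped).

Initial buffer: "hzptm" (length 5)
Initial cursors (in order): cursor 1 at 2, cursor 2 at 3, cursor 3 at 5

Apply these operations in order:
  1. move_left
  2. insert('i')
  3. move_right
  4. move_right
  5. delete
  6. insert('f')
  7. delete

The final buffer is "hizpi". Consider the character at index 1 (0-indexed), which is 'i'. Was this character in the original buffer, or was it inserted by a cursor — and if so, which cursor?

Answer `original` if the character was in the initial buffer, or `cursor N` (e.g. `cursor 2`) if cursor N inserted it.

After op 1 (move_left): buffer="hzptm" (len 5), cursors c1@1 c2@2 c3@4, authorship .....
After op 2 (insert('i')): buffer="hiziptim" (len 8), cursors c1@2 c2@4 c3@7, authorship .1.2..3.
After op 3 (move_right): buffer="hiziptim" (len 8), cursors c1@3 c2@5 c3@8, authorship .1.2..3.
After op 4 (move_right): buffer="hiziptim" (len 8), cursors c1@4 c2@6 c3@8, authorship .1.2..3.
After op 5 (delete): buffer="hizpi" (len 5), cursors c1@3 c2@4 c3@5, authorship .1..3
After op 6 (insert('f')): buffer="hizfpfif" (len 8), cursors c1@4 c2@6 c3@8, authorship .1.1.233
After op 7 (delete): buffer="hizpi" (len 5), cursors c1@3 c2@4 c3@5, authorship .1..3
Authorship (.=original, N=cursor N): . 1 . . 3
Index 1: author = 1

Answer: cursor 1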